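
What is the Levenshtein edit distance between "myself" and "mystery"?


Word 1: "myself" (length 6)
Word 2: "mystery" (length 7)
One optimal edit sequence (insert/delete/substitute each cost 1):
  1. keep 'm'
  2. keep 'y'
  3. keep 's'
  4. insert 't'  (+1)
  5. keep 'e'
  6. substitute 'l' -> 'r'  (+1)
  7. substitute 'f' -> 'y'  (+1)
Total edit operations: 3
Edit distance = 3


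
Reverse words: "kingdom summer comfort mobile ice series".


Original: "kingdom summer comfort mobile ice series"
Words (1..n): kingdom | summer | comfort | mobile | ice | series
Reversed (n..1): series | ice | mobile | comfort | summer | kingdom
Result = "series ice mobile comfort summer kingdom"


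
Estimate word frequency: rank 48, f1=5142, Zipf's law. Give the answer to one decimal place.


Zipf's law: f(r) = f(1) / r
f(1) = 5142
f(48) = 5142 / 48
= 107.1 occurrences


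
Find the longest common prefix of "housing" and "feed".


Word 1: "housing"
Word 2: "feed"
Comparing from start:
  Pos 0: 'h' != 'f' (stop)
LCP = "" (length 0)


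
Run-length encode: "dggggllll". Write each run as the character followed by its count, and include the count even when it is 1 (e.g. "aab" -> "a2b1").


String: "dggggllll"
Scanning for consecutive runs:
  'd' x 1
  'g' x 4
  'l' x 4
RLE = "d1g4l4"


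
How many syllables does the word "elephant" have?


Word: "elephant"
Syllable breakdown: el | e | phant
Counting: 3 parts
= 3 syllables


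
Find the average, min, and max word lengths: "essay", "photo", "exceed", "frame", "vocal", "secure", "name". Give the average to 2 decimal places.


Lengths: "essay"=5, "photo"=5, "exceed"=6, "frame"=5, "vocal"=5, "secure"=6, "name"=4
Sum = 36, Count = 7
Average = 36/7 = 5.14
= avg=5.14, min=4, max=6


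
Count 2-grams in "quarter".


Word: "quarter" (length 7)
Number of 2-grams = length - 2 + 1 = 7 - 2 + 1
= 6


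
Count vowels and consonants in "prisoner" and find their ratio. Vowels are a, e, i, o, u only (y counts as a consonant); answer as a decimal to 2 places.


Word: "prisoner"
Vowels (a,e,i,o,u): 3
Consonants: 5
Ratio = 3/5
= 0.60


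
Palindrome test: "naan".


Word: "naan"
Reversed: "naan"
Forward == Backward? naan == naan
Palindrome = Yes


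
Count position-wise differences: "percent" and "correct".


Comparing character by character (same length = 7):
  Pos 0: 'p' vs 'c' !=
  Pos 1: 'e' vs 'o' !=
  Pos 2: 'r' vs 'r' =
  Pos 3: 'c' vs 'r' !=
  Pos 4: 'e' vs 'e' =
  Pos 5: 'n' vs 'c' !=
  Pos 6: 't' vs 't' =
Hamming distance = 4


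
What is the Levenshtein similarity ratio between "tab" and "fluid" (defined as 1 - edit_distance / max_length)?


Word 1: "tab" (length 3)
Word 2: "fluid" (length 5)
One optimal edit sequence:
  1. insert 'f'  (+1)
  2. insert 'l'  (+1)
  3. substitute 't' -> 'u'  (+1)
  4. substitute 'a' -> 'i'  (+1)
  5. substitute 'b' -> 'd'  (+1)
Edit distance = 5
Max length = max(3, 5) = 5
Similarity = 1 - 5/5
= 0.0000


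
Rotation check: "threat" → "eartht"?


Word: "threat", Candidate: "eartht"
Method: check if candidate is substring of word+word
"threatthreat" contains "eartht"? No
Is rotation = No


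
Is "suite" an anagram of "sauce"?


Word 1: "sauce" → sorted: acesu
Word 2: "suite" → sorted: eistu
Same letters? acesu != eistu
Anagram = No


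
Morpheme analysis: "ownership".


Word: "ownership"
Morphemes: own / -er / -ship
Each morpheme carries meaning
= 3 morphemes


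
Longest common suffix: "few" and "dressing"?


Word 1: "few"
Word 2: "dressing"
Comparing from end:
  Pos -1: 'w' != 'g' (stop)
LCS = "" (length 0)


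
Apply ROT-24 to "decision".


Word: "decision"
Shift: 24
Each letter → (letter + shift) mod 26:
  'd' (3) + 24 = 1 → 'b'
  'e' (4) + 24 = 2 → 'c'
  'c' (2) + 24 = 0 → 'a'
  'i' (8) + 24 = 6 → 'g'
  's' (18) + 24 = 16 → 'q'
  'i' (8) + 24 = 6 → 'g'
  'o' (14) + 24 = 12 → 'm'
  'n' (13) + 24 = 11 → 'l'
Result = "bcagqgml"


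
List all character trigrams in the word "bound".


Word: "bound" (length 5)
Number of trigrams = 5 - 3 + 1 = 3
  Position 0: "bou"
  Position 1: "oun"
  Position 2: "und"
Trigrams = "bou", "oun", "und"


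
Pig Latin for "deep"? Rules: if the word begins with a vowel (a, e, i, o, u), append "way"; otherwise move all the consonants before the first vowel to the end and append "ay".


Word: "deep"
Starts with consonant(s) → move to end, add 'ay'
Consonant cluster: "d"
Pig Latin = "eepday"


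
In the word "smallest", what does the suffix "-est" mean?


Suffix: -est
As in: smallest -> small + -est
Meaning = most


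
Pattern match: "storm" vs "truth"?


Pattern of "storm": [0, 1, 2, 3, 4]
Pattern of "truth": [0, 1, 2, 0, 3]
Patterns do not match
Same pattern = No


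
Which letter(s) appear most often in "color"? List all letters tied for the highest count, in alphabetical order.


Word: "color"
Letter counts:
  'c': 1
  'l': 1
  'o': 2
  'r': 1
Maximum count = 2
Most frequent = 'o' (2 times each)


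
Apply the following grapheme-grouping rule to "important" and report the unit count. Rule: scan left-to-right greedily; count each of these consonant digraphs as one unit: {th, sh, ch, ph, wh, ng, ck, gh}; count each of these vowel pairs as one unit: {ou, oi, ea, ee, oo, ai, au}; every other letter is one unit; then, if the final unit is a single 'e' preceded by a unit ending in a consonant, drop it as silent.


Word: "important" (9 letters)
Left-to-right scan:
  1. 'i' (letter)
  2. 'm' (letter)
  3. 'p' (letter)
  4. 'o' (letter)
  5. 'r' (letter)
  6. 't' (letter)
  7. 'a' (letter)
  8. 'n' (letter)
  9. 't' (letter)
Units from scan: 9
Sound units = 9 units


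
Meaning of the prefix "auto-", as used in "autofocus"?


Prefix: auto-
Example: autofocus (auto- + focus)
Meaning = self


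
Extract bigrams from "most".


Word: "most" (length 4)
Number of bigrams = 4 - 2 + 1 = 3
  Position 0: "mo"
  Position 1: "os"
  Position 2: "st"
Bigrams = "mo", "os", "st"


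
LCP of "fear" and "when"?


Word 1: "fear"
Word 2: "when"
Comparing from start:
  Pos 0: 'f' != 'w' (stop)
LCP = "" (length 0)


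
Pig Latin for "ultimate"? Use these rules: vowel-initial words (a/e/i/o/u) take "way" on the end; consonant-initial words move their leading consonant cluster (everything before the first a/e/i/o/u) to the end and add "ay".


Word: "ultimate"
Starts with vowel → add 'way'
Pig Latin = "ultimateway"


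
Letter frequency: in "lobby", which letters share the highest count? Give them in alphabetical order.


Word: "lobby"
Letter counts:
  'b': 2
  'l': 1
  'o': 1
  'y': 1
Maximum count = 2
Most frequent = 'b' (2 times each)


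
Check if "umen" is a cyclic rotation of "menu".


Word: "menu", Candidate: "umen"
Method: check if candidate is substring of word+word
"menumenu" contains "umen"? Yes
Is rotation = Yes


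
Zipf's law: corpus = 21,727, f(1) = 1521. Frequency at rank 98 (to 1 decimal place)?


Zipf's law: f(r) = f(1) / r
f(1) = 1521
f(98) = 1521 / 98
= 15.5 occurrences


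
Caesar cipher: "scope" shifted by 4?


Word: "scope"
Shift: 4
Each letter → (letter + shift) mod 26:
  's' (18) + 4 = 22 → 'w'
  'c' (2) + 4 = 6 → 'g'
  'o' (14) + 4 = 18 → 's'
  'p' (15) + 4 = 19 → 't'
  'e' (4) + 4 = 8 → 'i'
Result = "wgsti"


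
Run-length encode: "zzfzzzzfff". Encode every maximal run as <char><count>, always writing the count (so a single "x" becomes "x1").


String: "zzfzzzzfff"
Scanning for consecutive runs:
  'z' x 2
  'f' x 1
  'z' x 4
  'f' x 3
RLE = "z2f1z4f3"


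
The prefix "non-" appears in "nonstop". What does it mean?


Prefix: non-
Example: nonstop (non- + stop)
Meaning = not


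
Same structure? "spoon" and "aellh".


Pattern of "spoon": [0, 1, 2, 2, 3]
Pattern of "aellh": [0, 1, 2, 2, 3]
Patterns match
Same pattern = Yes


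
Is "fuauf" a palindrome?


Word: "fuauf"
Reversed: "fuauf"
Forward == Backward? fuauf == fuauf
Palindrome = Yes


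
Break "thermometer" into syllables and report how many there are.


Word: "thermometer"
Syllable breakdown: ther-mom-e-ter
Counting: 4 parts
= 4 syllables


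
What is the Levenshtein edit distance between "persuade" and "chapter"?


Word 1: "persuade" (length 8)
Word 2: "chapter" (length 7)
One optimal edit sequence (insert/delete/substitute each cost 1):
  1. delete 'p'  (+1)
  2. substitute 'e' -> 'c'  (+1)
  3. substitute 'r' -> 'h'  (+1)
  4. substitute 's' -> 'a'  (+1)
  5. substitute 'u' -> 'p'  (+1)
  6. substitute 'a' -> 't'  (+1)
  7. substitute 'd' -> 'e'  (+1)
  8. substitute 'e' -> 'r'  (+1)
Total edit operations: 8
Edit distance = 8


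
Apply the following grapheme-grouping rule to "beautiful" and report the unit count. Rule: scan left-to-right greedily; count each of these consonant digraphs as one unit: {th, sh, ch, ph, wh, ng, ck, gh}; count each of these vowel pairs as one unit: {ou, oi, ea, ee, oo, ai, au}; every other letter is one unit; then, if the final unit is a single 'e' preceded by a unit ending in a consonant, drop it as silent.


Word: "beautiful" (9 letters)
Left-to-right scan:
  [1] 'b' (letter)
  [2] 'ea' (vowel-pair)
  [3] 'u' (letter)
  [4] 't' (letter)
  [5] 'i' (letter)
  [6] 'f' (letter)
  [7] 'u' (letter)
  [8] 'l' (letter)
Units from scan: 8
Sound units = 8 units


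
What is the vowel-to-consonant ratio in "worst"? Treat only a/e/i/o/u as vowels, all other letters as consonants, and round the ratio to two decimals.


Word: "worst"
Vowels (a,e,i,o,u): 1
Consonants: 4
Ratio = 1/4
= 0.25


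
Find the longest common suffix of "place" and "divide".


Word 1: "place"
Word 2: "divide"
Comparing from end:
  Pos -1: 'e' == 'e'
  Pos -2: 'c' != 'd' (stop)
LCS = "e" (length 1)


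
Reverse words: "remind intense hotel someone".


Original: "remind intense hotel someone"
Words (1..n): remind | intense | hotel | someone
Reversed (n..1): someone | hotel | intense | remind
Result = "someone hotel intense remind"


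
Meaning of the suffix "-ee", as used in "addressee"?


Suffix: -ee
As in: addressee -> address + -ee
Meaning = one who receives


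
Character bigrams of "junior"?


Word: "junior" (length 6)
Number of bigrams = 6 - 2 + 1 = 5
  Position 0: "ju"
  Position 1: "un"
  Position 2: "ni"
  Position 3: "io"
  Position 4: "or"
Bigrams = "ju", "un", "ni", "io", "or"


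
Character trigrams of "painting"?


Word: "painting" (length 8)
Number of trigrams = 8 - 3 + 1 = 6
  Position 0: "pai"
  Position 1: "ain"
  Position 2: "int"
  Position 3: "nti"
  Position 4: "tin"
  Position 5: "ing"
Trigrams = "pai", "ain", "int", "nti", "tin", "ing"


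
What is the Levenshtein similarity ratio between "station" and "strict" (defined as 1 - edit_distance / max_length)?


Word 1: "station" (length 7)
Word 2: "strict" (length 6)
One optimal edit sequence:
  1. keep 's'
  2. keep 't'
  3. delete 'a'  (+1)
  4. substitute 't' -> 'r'  (+1)
  5. keep 'i'
  6. substitute 'o' -> 'c'  (+1)
  7. substitute 'n' -> 't'  (+1)
Edit distance = 4
Max length = max(7, 6) = 7
Similarity = 1 - 4/7
= 0.4286


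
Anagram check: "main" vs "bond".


Word 1: "main" → sorted: aimn
Word 2: "bond" → sorted: bdno
Same letters? aimn != bdno
Anagram = No


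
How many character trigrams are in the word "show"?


Word: "show" (length 4)
Number of 3-grams = length - 3 + 1 = 4 - 3 + 1
= 2


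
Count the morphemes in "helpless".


Word: "helpless"
Morphemes: help + -less
Each morpheme carries meaning
= 2 morphemes


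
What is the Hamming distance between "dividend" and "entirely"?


Comparing character by character (same length = 8):
  Pos 0: 'd' vs 'e' !=
  Pos 1: 'i' vs 'n' !=
  Pos 2: 'v' vs 't' !=
  Pos 3: 'i' vs 'i' =
  Pos 4: 'd' vs 'r' !=
  Pos 5: 'e' vs 'e' =
  Pos 6: 'n' vs 'l' !=
  Pos 7: 'd' vs 'y' !=
Hamming distance = 6


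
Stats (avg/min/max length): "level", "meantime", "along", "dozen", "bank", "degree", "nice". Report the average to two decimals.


Lengths: "level"=5, "meantime"=8, "along"=5, "dozen"=5, "bank"=4, "degree"=6, "nice"=4
Sum = 37, Count = 7
Average = 37/7 = 5.29
= avg=5.29, min=4, max=8


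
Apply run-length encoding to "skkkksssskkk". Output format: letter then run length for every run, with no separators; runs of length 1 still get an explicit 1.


String: "skkkksssskkk"
Scanning for consecutive runs:
  's' x 1
  'k' x 4
  's' x 4
  'k' x 3
RLE = "s1k4s4k3"


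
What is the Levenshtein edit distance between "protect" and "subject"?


Word 1: "protect" (length 7)
Word 2: "subject" (length 7)
One optimal edit sequence (insert/delete/substitute each cost 1):
  1. substitute 'p' -> 's'  (+1)
  2. substitute 'r' -> 'u'  (+1)
  3. substitute 'o' -> 'b'  (+1)
  4. substitute 't' -> 'j'  (+1)
  5. keep 'e'
  6. keep 'c'
  7. keep 't'
Total edit operations: 4
Edit distance = 4


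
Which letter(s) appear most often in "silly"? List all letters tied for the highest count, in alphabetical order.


Word: "silly"
Letter counts:
  'i': 1
  'l': 2
  's': 1
  'y': 1
Maximum count = 2
Most frequent = 'l' (2 times each)


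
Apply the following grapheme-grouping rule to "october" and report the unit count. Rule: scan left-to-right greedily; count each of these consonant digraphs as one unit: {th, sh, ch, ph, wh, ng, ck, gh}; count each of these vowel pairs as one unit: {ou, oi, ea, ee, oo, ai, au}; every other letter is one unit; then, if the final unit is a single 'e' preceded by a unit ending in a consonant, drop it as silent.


Word: "october" (7 letters)
Left-to-right scan:
  1. 'o' (letter)
  2. 'c' (letter)
  3. 't' (letter)
  4. 'o' (letter)
  5. 'b' (letter)
  6. 'e' (letter)
  7. 'r' (letter)
Units from scan: 7
Sound units = 7 units


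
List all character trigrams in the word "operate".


Word: "operate" (length 7)
Number of trigrams = 7 - 3 + 1 = 5
  Position 0: "ope"
  Position 1: "per"
  Position 2: "era"
  Position 3: "rat"
  Position 4: "ate"
Trigrams = "ope", "per", "era", "rat", "ate"


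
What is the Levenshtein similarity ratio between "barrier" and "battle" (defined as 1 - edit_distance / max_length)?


Word 1: "barrier" (length 7)
Word 2: "battle" (length 6)
One optimal edit sequence:
  1. keep 'b'
  2. keep 'a'
  3. substitute 'r' -> 't'  (+1)
  4. substitute 'r' -> 't'  (+1)
  5. substitute 'i' -> 'l'  (+1)
  6. keep 'e'
  7. delete 'r'  (+1)
Edit distance = 4
Max length = max(7, 6) = 7
Similarity = 1 - 4/7
= 0.4286


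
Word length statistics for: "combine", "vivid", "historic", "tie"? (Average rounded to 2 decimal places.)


Lengths: "combine"=7, "vivid"=5, "historic"=8, "tie"=3
Sum = 23, Count = 4
Average = 23/4 = 5.75
= avg=5.75, min=3, max=8


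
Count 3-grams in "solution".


Word: "solution" (length 8)
Number of 3-grams = length - 3 + 1 = 8 - 3 + 1
= 6


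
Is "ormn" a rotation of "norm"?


Word: "norm", Candidate: "ormn"
Method: check if candidate is substring of word+word
"normnorm" contains "ormn"? Yes
Is rotation = Yes


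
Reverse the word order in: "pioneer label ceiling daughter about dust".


Original: "pioneer label ceiling daughter about dust"
Words (1..n): pioneer | label | ceiling | daughter | about | dust
Reversed (n..1): dust | about | daughter | ceiling | label | pioneer
Result = "dust about daughter ceiling label pioneer"


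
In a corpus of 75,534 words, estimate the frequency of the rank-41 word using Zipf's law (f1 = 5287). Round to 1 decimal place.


Zipf's law: f(r) = f(1) / r
f(1) = 5287
f(41) = 5287 / 41
= 129.0 occurrences


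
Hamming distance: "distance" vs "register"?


Comparing character by character (same length = 8):
  Pos 0: 'd' vs 'r' !=
  Pos 1: 'i' vs 'e' !=
  Pos 2: 's' vs 'g' !=
  Pos 3: 't' vs 'i' !=
  Pos 4: 'a' vs 's' !=
  Pos 5: 'n' vs 't' !=
  Pos 6: 'c' vs 'e' !=
  Pos 7: 'e' vs 'r' !=
Hamming distance = 8


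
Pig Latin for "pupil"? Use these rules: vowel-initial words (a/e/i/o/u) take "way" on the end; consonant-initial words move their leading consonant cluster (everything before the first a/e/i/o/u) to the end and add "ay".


Word: "pupil"
Starts with consonant(s) → move to end, add 'ay'
Consonant cluster: "p"
Pig Latin = "upilpay"


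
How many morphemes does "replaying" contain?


Word: "replaying"
Morphemes: re- / play / -ing
Each morpheme carries meaning
= 3 morphemes


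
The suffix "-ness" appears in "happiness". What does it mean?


Suffix: -ness
Example: happiness = happy + -ness, with a spelling change
Meaning = state of being


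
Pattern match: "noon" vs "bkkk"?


Pattern of "noon": [0, 1, 1, 0]
Pattern of "bkkk": [0, 1, 1, 1]
Patterns do not match
Same pattern = No


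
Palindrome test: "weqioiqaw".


Word: "weqioiqaw"
Reversed: "waqioiqew"
Forward == Backward? weqioiqaw != waqioiqew
Palindrome = No


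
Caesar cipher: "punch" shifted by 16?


Word: "punch"
Shift: 16
Each letter → (letter + shift) mod 26:
  'p' (15) + 16 = 5 → 'f'
  'u' (20) + 16 = 10 → 'k'
  'n' (13) + 16 = 3 → 'd'
  'c' (2) + 16 = 18 → 's'
  'h' (7) + 16 = 23 → 'x'
Result = "fkdsx"


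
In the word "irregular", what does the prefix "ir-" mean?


Prefix: ir-
Example: irregular = ir- + regular
Meaning = not


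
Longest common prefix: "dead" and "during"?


Word 1: "dead"
Word 2: "during"
Comparing from start:
  Pos 0: 'd' == 'd'
  Pos 1: 'e' != 'u' (stop)
LCP = "d" (length 1)


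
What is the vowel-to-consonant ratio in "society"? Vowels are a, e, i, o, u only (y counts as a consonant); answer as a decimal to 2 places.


Word: "society"
Vowels (a,e,i,o,u): 3
Consonants: 4
Ratio = 3/4
= 0.75


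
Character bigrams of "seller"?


Word: "seller" (length 6)
Number of bigrams = 6 - 2 + 1 = 5
  Position 0: "se"
  Position 1: "el"
  Position 2: "ll"
  Position 3: "le"
  Position 4: "er"
Bigrams = "se", "el", "ll", "le", "er"


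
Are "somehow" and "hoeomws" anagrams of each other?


Word 1: "somehow" → sorted: ehmoosw
Word 2: "hoeomws" → sorted: ehmoosw
Same letters? ehmoosw == ehmoosw
Anagram = Yes


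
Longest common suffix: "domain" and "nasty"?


Word 1: "domain"
Word 2: "nasty"
Comparing from end:
  Pos -1: 'n' != 'y' (stop)
LCS = "" (length 0)


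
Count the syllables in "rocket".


Word: "rocket"
Syllable breakdown: rock | et
Counting: 2 parts
= 2 syllables


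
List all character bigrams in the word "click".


Word: "click" (length 5)
Number of bigrams = 5 - 2 + 1 = 4
  Position 0: "cl"
  Position 1: "li"
  Position 2: "ic"
  Position 3: "ck"
Bigrams = "cl", "li", "ic", "ck"


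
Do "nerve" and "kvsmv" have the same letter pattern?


Pattern of "nerve": [0, 1, 2, 3, 1]
Pattern of "kvsmv": [0, 1, 2, 3, 1]
Patterns match
Same pattern = Yes


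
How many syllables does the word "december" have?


Word: "december"
Syllable breakdown: de · cem · ber
Counting: 3 parts
= 3 syllables


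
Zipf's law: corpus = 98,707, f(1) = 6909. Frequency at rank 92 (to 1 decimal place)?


Zipf's law: f(r) = f(1) / r
f(1) = 6909
f(92) = 6909 / 92
= 75.1 occurrences


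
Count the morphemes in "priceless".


Word: "priceless"
Morphemes: price / -less
Each morpheme carries meaning
= 2 morphemes


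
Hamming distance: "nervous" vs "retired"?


Comparing character by character (same length = 7):
  Pos 0: 'n' vs 'r' !=
  Pos 1: 'e' vs 'e' =
  Pos 2: 'r' vs 't' !=
  Pos 3: 'v' vs 'i' !=
  Pos 4: 'o' vs 'r' !=
  Pos 5: 'u' vs 'e' !=
  Pos 6: 's' vs 'd' !=
Hamming distance = 6


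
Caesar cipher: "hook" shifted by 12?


Word: "hook"
Shift: 12
Each letter → (letter + shift) mod 26:
  'h' (7) + 12 = 19 → 't'
  'o' (14) + 12 = 0 → 'a'
  'o' (14) + 12 = 0 → 'a'
  'k' (10) + 12 = 22 → 'w'
Result = "taaw"


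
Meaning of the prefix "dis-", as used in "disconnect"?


Prefix: dis-
Example: disconnect = dis- + connect
Meaning = not / opposite


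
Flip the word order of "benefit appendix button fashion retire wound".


Original: "benefit appendix button fashion retire wound"
Words (1..n): benefit | appendix | button | fashion | retire | wound
Reversed (n..1): wound | retire | fashion | button | appendix | benefit
Result = "wound retire fashion button appendix benefit"


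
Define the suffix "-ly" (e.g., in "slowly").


Suffix: -ly
Example: slowly = slow + -ly
Meaning = in a manner


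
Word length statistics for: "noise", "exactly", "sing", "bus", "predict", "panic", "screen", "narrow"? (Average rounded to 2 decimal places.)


Lengths: "noise"=5, "exactly"=7, "sing"=4, "bus"=3, "predict"=7, "panic"=5, "screen"=6, "narrow"=6
Sum = 43, Count = 8
Average = 43/8 = 5.38
= avg=5.38, min=3, max=7


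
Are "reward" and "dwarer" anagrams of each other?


Word 1: "reward" → sorted: aderrw
Word 2: "dwarer" → sorted: aderrw
Same letters? aderrw == aderrw
Anagram = Yes


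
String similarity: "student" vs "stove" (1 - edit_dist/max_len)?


Word 1: "student" (length 7)
Word 2: "stove" (length 5)
One optimal edit sequence:
  1. keep 's'
  2. keep 't'
  3. substitute 'u' -> 'o'  (+1)
  4. substitute 'd' -> 'v'  (+1)
  5. keep 'e'
  6. delete 'n'  (+1)
  7. delete 't'  (+1)
Edit distance = 4
Max length = max(7, 5) = 7
Similarity = 1 - 4/7
= 0.4286


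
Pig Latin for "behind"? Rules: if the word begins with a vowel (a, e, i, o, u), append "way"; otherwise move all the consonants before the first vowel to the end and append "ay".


Word: "behind"
Starts with consonant(s) → move to end, add 'ay'
Consonant cluster: "b"
Pig Latin = "ehindbay"


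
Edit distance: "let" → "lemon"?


Word 1: "let" (length 3)
Word 2: "lemon" (length 5)
One optimal edit sequence (insert/delete/substitute each cost 1):
  1. keep 'l'
  2. keep 'e'
  3. insert 'm'  (+1)
  4. insert 'o'  (+1)
  5. substitute 't' -> 'n'  (+1)
Total edit operations: 3
Edit distance = 3


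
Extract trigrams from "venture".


Word: "venture" (length 7)
Number of trigrams = 7 - 3 + 1 = 5
  Position 0: "ven"
  Position 1: "ent"
  Position 2: "ntu"
  Position 3: "tur"
  Position 4: "ure"
Trigrams = "ven", "ent", "ntu", "tur", "ure"


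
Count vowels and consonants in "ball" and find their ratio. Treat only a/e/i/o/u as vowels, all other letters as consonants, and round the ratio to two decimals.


Word: "ball"
Vowels (a,e,i,o,u): 1
Consonants: 3
Ratio = 1/3
= 0.33


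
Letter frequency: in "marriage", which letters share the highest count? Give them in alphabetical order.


Word: "marriage"
Letter counts:
  'a': 2
  'e': 1
  'g': 1
  'i': 1
  'm': 1
  'r': 2
Maximum count = 2
Most frequent = 'a', 'r' (2 times each)


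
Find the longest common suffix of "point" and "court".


Word 1: "point"
Word 2: "court"
Comparing from end:
  Pos -1: 't' == 't'
  Pos -2: 'n' != 'r' (stop)
LCS = "t" (length 1)


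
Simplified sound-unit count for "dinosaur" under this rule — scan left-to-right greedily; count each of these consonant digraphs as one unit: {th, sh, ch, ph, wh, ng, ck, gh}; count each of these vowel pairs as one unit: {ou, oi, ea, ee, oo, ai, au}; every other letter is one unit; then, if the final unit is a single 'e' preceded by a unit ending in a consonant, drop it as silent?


Word: "dinosaur" (8 letters)
Left-to-right scan:
  [1] 'd' (letter)
  [2] 'i' (letter)
  [3] 'n' (letter)
  [4] 'o' (letter)
  [5] 's' (letter)
  [6] 'au' (vowel-pair)
  [7] 'r' (letter)
Units from scan: 7
Sound units = 7 units


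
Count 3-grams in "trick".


Word: "trick" (length 5)
Number of 3-grams = length - 3 + 1 = 5 - 3 + 1
= 3


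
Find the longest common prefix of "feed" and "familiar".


Word 1: "feed"
Word 2: "familiar"
Comparing from start:
  Pos 0: 'f' == 'f'
  Pos 1: 'e' != 'a' (stop)
LCP = "f" (length 1)


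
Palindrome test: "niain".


Word: "niain"
Reversed: "niain"
Forward == Backward? niain == niain
Palindrome = Yes


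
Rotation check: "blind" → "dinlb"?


Word: "blind", Candidate: "dinlb"
Method: check if candidate is substring of word+word
"blindblind" contains "dinlb"? No
Is rotation = No


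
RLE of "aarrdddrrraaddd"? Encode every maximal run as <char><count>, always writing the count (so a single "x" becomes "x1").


String: "aarrdddrrraaddd"
Scanning for consecutive runs:
  'a' x 2
  'r' x 2
  'd' x 3
  'r' x 3
  'a' x 2
  'd' x 3
RLE = "a2r2d3r3a2d3"


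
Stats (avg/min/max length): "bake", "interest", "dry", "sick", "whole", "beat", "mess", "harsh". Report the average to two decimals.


Lengths: "bake"=4, "interest"=8, "dry"=3, "sick"=4, "whole"=5, "beat"=4, "mess"=4, "harsh"=5
Sum = 37, Count = 8
Average = 37/8 = 4.63
= avg=4.63, min=3, max=8


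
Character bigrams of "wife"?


Word: "wife" (length 4)
Number of bigrams = 4 - 2 + 1 = 3
  Position 0: "wi"
  Position 1: "if"
  Position 2: "fe"
Bigrams = "wi", "if", "fe"


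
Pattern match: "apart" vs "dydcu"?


Pattern of "apart": [0, 1, 0, 2, 3]
Pattern of "dydcu": [0, 1, 0, 2, 3]
Patterns match
Same pattern = Yes


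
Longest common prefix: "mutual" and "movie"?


Word 1: "mutual"
Word 2: "movie"
Comparing from start:
  Pos 0: 'm' == 'm'
  Pos 1: 'u' != 'o' (stop)
LCP = "m" (length 1)


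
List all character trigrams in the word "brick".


Word: "brick" (length 5)
Number of trigrams = 5 - 3 + 1 = 3
  Position 0: "bri"
  Position 1: "ric"
  Position 2: "ick"
Trigrams = "bri", "ric", "ick"


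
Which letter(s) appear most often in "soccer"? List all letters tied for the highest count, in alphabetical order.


Word: "soccer"
Letter counts:
  'c': 2
  'e': 1
  'o': 1
  'r': 1
  's': 1
Maximum count = 2
Most frequent = 'c' (2 times each)


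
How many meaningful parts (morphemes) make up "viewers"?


Word: "viewers"
Morphemes: view | -er | -s
Each morpheme carries meaning
= 3 morphemes


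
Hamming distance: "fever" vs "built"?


Comparing character by character (same length = 5):
  Pos 0: 'f' vs 'b' !=
  Pos 1: 'e' vs 'u' !=
  Pos 2: 'v' vs 'i' !=
  Pos 3: 'e' vs 'l' !=
  Pos 4: 'r' vs 't' !=
Hamming distance = 5


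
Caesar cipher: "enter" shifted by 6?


Word: "enter"
Shift: 6
Each letter → (letter + shift) mod 26:
  'e' (4) + 6 = 10 → 'k'
  'n' (13) + 6 = 19 → 't'
  't' (19) + 6 = 25 → 'z'
  'e' (4) + 6 = 10 → 'k'
  'r' (17) + 6 = 23 → 'x'
Result = "ktzkx"


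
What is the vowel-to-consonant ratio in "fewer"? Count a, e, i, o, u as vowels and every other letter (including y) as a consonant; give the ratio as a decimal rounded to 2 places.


Word: "fewer"
Vowels (a,e,i,o,u): 2
Consonants: 3
Ratio = 2/3
= 0.67


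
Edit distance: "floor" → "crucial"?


Word 1: "floor" (length 5)
Word 2: "crucial" (length 7)
One optimal edit sequence (insert/delete/substitute each cost 1):
  1. insert 'c'  (+1)
  2. insert 'r'  (+1)
  3. substitute 'f' -> 'u'  (+1)
  4. substitute 'l' -> 'c'  (+1)
  5. substitute 'o' -> 'i'  (+1)
  6. substitute 'o' -> 'a'  (+1)
  7. substitute 'r' -> 'l'  (+1)
Total edit operations: 7
Edit distance = 7


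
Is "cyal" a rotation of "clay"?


Word: "clay", Candidate: "cyal"
Method: check if candidate is substring of word+word
"clayclay" contains "cyal"? No
Is rotation = No


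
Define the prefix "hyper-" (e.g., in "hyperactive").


Prefix: hyper-
Example: hyperactive (hyper- + active)
Meaning = over / excessive


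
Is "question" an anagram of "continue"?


Word 1: "continue" → sorted: ceinnotu
Word 2: "question" → sorted: einoqstu
Same letters? ceinnotu != einoqstu
Anagram = No


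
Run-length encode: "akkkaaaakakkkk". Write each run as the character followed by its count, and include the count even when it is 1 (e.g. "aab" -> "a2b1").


String: "akkkaaaakakkkk"
Scanning for consecutive runs:
  'a' x 1
  'k' x 3
  'a' x 4
  'k' x 1
  'a' x 1
  'k' x 4
RLE = "a1k3a4k1a1k4"


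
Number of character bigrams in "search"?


Word: "search" (length 6)
Number of 2-grams = length - 2 + 1 = 6 - 2 + 1
= 5


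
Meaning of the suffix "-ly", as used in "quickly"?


Suffix: -ly
Example: quickly = quick + -ly
Meaning = in a manner


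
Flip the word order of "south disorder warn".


Original: "south disorder warn"
Words (1..n): south | disorder | warn
Reversed (n..1): warn | disorder | south
Result = "warn disorder south"


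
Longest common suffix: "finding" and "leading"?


Word 1: "finding"
Word 2: "leading"
Comparing from end:
  Pos -1: 'g' == 'g'
  Pos -2: 'n' == 'n'
  Pos -3: 'i' == 'i'
  Pos -4: 'd' == 'd'
  Pos -5: 'n' != 'a' (stop)
LCS = "ding" (length 4)


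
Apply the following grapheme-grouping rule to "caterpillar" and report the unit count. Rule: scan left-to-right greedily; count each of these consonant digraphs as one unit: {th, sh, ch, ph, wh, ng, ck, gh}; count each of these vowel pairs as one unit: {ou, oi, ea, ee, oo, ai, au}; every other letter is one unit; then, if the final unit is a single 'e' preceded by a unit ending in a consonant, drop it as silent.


Word: "caterpillar" (11 letters)
Left-to-right scan:
  (1) 'c' (letter)
  (2) 'a' (letter)
  (3) 't' (letter)
  (4) 'e' (letter)
  (5) 'r' (letter)
  (6) 'p' (letter)
  (7) 'i' (letter)
  (8) 'l' (letter)
  (9) 'l' (letter)
  (10) 'a' (letter)
  (11) 'r' (letter)
Units from scan: 11
Sound units = 11 units


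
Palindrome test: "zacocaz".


Word: "zacocaz"
Reversed: "zacocaz"
Forward == Backward? zacocaz == zacocaz
Palindrome = Yes


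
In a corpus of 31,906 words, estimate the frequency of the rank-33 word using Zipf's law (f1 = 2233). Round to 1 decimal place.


Zipf's law: f(r) = f(1) / r
f(1) = 2233
f(33) = 2233 / 33
= 67.7 occurrences


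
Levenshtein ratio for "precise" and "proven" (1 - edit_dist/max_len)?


Word 1: "precise" (length 7)
Word 2: "proven" (length 6)
One optimal edit sequence:
  1. keep 'p'
  2. keep 'r'
  3. delete 'e'  (+1)
  4. substitute 'c' -> 'o'  (+1)
  5. substitute 'i' -> 'v'  (+1)
  6. substitute 's' -> 'e'  (+1)
  7. substitute 'e' -> 'n'  (+1)
Edit distance = 5
Max length = max(7, 6) = 7
Similarity = 1 - 5/7
= 0.2857


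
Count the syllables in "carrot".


Word: "carrot"
Syllable breakdown: car-rot
Counting: 2 parts
= 2 syllables


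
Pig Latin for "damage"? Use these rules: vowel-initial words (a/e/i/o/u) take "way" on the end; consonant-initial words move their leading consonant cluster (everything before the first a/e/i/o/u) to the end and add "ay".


Word: "damage"
Starts with consonant(s) → move to end, add 'ay'
Consonant cluster: "d"
Pig Latin = "amageday"


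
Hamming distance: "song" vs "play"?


Comparing character by character (same length = 4):
  Pos 0: 's' vs 'p' !=
  Pos 1: 'o' vs 'l' !=
  Pos 2: 'n' vs 'a' !=
  Pos 3: 'g' vs 'y' !=
Hamming distance = 4


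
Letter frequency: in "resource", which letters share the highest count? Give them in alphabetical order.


Word: "resource"
Letter counts:
  'c': 1
  'e': 2
  'o': 1
  'r': 2
  's': 1
  'u': 1
Maximum count = 2
Most frequent = 'e', 'r' (2 times each)


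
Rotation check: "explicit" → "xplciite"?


Word: "explicit", Candidate: "xplciite"
Method: check if candidate is substring of word+word
"explicitexplicit" contains "xplciite"? No
Is rotation = No


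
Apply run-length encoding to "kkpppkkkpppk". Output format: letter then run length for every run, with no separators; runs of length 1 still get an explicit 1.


String: "kkpppkkkpppk"
Scanning for consecutive runs:
  'k' x 2
  'p' x 3
  'k' x 3
  'p' x 3
  'k' x 1
RLE = "k2p3k3p3k1"


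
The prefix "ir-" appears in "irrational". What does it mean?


Prefix: ir-
Example: irrational (ir- + rational)
Meaning = not


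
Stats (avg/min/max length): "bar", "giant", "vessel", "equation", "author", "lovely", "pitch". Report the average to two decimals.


Lengths: "bar"=3, "giant"=5, "vessel"=6, "equation"=8, "author"=6, "lovely"=6, "pitch"=5
Sum = 39, Count = 7
Average = 39/7 = 5.57
= avg=5.57, min=3, max=8


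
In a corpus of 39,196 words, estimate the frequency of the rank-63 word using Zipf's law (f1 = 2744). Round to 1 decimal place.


Zipf's law: f(r) = f(1) / r
f(1) = 2744
f(63) = 2744 / 63
= 43.6 occurrences


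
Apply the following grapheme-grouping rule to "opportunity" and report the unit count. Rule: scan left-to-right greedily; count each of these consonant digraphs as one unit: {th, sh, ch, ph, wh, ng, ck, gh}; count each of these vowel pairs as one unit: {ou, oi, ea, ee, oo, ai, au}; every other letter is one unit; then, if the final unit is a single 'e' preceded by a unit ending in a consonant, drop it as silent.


Word: "opportunity" (11 letters)
Left-to-right scan:
  1. 'o' (letter)
  2. 'p' (letter)
  3. 'p' (letter)
  4. 'o' (letter)
  5. 'r' (letter)
  6. 't' (letter)
  7. 'u' (letter)
  8. 'n' (letter)
  9. 'i' (letter)
  10. 't' (letter)
  11. 'y' (letter)
Units from scan: 11
Sound units = 11 units


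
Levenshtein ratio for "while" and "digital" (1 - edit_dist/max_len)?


Word 1: "while" (length 5)
Word 2: "digital" (length 7)
One optimal edit sequence:
  1. insert 'd'  (+1)
  2. substitute 'w' -> 'i'  (+1)
  3. substitute 'h' -> 'g'  (+1)
  4. keep 'i'
  5. insert 't'  (+1)
  6. substitute 'l' -> 'a'  (+1)
  7. substitute 'e' -> 'l'  (+1)
Edit distance = 6
Max length = max(5, 7) = 7
Similarity = 1 - 6/7
= 0.1429


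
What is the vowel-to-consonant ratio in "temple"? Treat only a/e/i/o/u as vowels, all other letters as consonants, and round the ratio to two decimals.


Word: "temple"
Vowels (a,e,i,o,u): 2
Consonants: 4
Ratio = 2/4
= 0.50


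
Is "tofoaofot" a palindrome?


Word: "tofoaofot"
Reversed: "tofoaofot"
Forward == Backward? tofoaofot == tofoaofot
Palindrome = Yes


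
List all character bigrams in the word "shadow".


Word: "shadow" (length 6)
Number of bigrams = 6 - 2 + 1 = 5
  Position 0: "sh"
  Position 1: "ha"
  Position 2: "ad"
  Position 3: "do"
  Position 4: "ow"
Bigrams = "sh", "ha", "ad", "do", "ow"


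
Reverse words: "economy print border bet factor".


Original: "economy print border bet factor"
Words (1..n): economy | print | border | bet | factor
Reversed (n..1): factor | bet | border | print | economy
Result = "factor bet border print economy"


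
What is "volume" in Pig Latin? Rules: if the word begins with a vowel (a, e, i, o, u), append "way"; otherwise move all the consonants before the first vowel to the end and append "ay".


Word: "volume"
Starts with consonant(s) → move to end, add 'ay'
Consonant cluster: "v"
Pig Latin = "olumevay"


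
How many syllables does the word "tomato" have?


Word: "tomato"
Syllable breakdown: to · ma · to
Counting: 3 parts
= 3 syllables


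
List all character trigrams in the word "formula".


Word: "formula" (length 7)
Number of trigrams = 7 - 3 + 1 = 5
  Position 0: "for"
  Position 1: "orm"
  Position 2: "rmu"
  Position 3: "mul"
  Position 4: "ula"
Trigrams = "for", "orm", "rmu", "mul", "ula"


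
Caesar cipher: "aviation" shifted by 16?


Word: "aviation"
Shift: 16
Each letter → (letter + shift) mod 26:
  'a' (0) + 16 = 16 → 'q'
  'v' (21) + 16 = 11 → 'l'
  'i' (8) + 16 = 24 → 'y'
  'a' (0) + 16 = 16 → 'q'
  't' (19) + 16 = 9 → 'j'
  'i' (8) + 16 = 24 → 'y'
  'o' (14) + 16 = 4 → 'e'
  'n' (13) + 16 = 3 → 'd'
Result = "qlyqjyed"


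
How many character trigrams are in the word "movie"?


Word: "movie" (length 5)
Number of 3-grams = length - 3 + 1 = 5 - 3 + 1
= 3


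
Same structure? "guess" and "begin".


Pattern of "guess": [0, 1, 2, 3, 3]
Pattern of "begin": [0, 1, 2, 3, 4]
Patterns do not match
Same pattern = No


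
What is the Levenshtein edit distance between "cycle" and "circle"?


Word 1: "cycle" (length 5)
Word 2: "circle" (length 6)
One optimal edit sequence (insert/delete/substitute each cost 1):
  1. keep 'c'
  2. insert 'i'  (+1)
  3. substitute 'y' -> 'r'  (+1)
  4. keep 'c'
  5. keep 'l'
  6. keep 'e'
Total edit operations: 2
Edit distance = 2


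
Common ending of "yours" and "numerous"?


Word 1: "yours"
Word 2: "numerous"
Comparing from end:
  Pos -1: 's' == 's'
  Pos -2: 'r' != 'u' (stop)
LCS = "s" (length 1)


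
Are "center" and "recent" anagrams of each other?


Word 1: "center" → sorted: ceenrt
Word 2: "recent" → sorted: ceenrt
Same letters? ceenrt == ceenrt
Anagram = Yes


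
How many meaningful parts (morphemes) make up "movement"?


Word: "movement"
Morphemes: move | -ment
Each morpheme carries meaning
= 2 morphemes


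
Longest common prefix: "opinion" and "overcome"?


Word 1: "opinion"
Word 2: "overcome"
Comparing from start:
  Pos 0: 'o' == 'o'
  Pos 1: 'p' != 'v' (stop)
LCP = "o" (length 1)


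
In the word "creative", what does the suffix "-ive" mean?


Suffix: -ive
As in: creative -> create + -ive, with a spelling change
Meaning = tending to


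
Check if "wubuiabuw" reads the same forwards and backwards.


Word: "wubuiabuw"
Reversed: "wubaiubuw"
Forward == Backward? wubuiabuw != wubaiubuw
Palindrome = No


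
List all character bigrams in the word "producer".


Word: "producer" (length 8)
Number of bigrams = 8 - 2 + 1 = 7
  Position 0: "pr"
  Position 1: "ro"
  Position 2: "od"
  Position 3: "du"
  Position 4: "uc"
  Position 5: "ce"
  Position 6: "er"
Bigrams = "pr", "ro", "od", "du", "uc", "ce", "er"


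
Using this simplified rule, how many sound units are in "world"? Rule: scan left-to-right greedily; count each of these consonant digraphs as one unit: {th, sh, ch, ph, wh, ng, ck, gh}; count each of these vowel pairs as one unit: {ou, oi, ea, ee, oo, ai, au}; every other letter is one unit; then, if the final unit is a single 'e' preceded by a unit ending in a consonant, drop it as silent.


Word: "world" (5 letters)
Left-to-right scan:
  (1) 'w' (letter)
  (2) 'o' (letter)
  (3) 'r' (letter)
  (4) 'l' (letter)
  (5) 'd' (letter)
Units from scan: 5
Sound units = 5 units


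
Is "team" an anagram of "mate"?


Word 1: "mate" → sorted: aemt
Word 2: "team" → sorted: aemt
Same letters? aemt == aemt
Anagram = Yes


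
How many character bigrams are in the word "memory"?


Word: "memory" (length 6)
Number of 2-grams = length - 2 + 1 = 6 - 2 + 1
= 5


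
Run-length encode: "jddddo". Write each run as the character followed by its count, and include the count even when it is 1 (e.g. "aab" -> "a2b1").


String: "jddddo"
Scanning for consecutive runs:
  'j' x 1
  'd' x 4
  'o' x 1
RLE = "j1d4o1"


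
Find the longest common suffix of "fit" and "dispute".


Word 1: "fit"
Word 2: "dispute"
Comparing from end:
  Pos -1: 't' != 'e' (stop)
LCS = "" (length 0)


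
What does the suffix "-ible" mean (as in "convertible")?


Suffix: -ible
Example: convertible (convert + -ible)
Meaning = capable of


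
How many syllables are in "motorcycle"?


Word: "motorcycle"
Syllable breakdown: mo-tor-cy-cle
Counting: 4 parts
= 4 syllables


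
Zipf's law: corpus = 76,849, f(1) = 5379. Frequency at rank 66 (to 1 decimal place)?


Zipf's law: f(r) = f(1) / r
f(1) = 5379
f(66) = 5379 / 66
= 81.5 occurrences


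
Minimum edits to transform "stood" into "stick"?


Word 1: "stood" (length 5)
Word 2: "stick" (length 5)
One optimal edit sequence (insert/delete/substitute each cost 1):
  1. keep 's'
  2. keep 't'
  3. substitute 'o' -> 'i'  (+1)
  4. substitute 'o' -> 'c'  (+1)
  5. substitute 'd' -> 'k'  (+1)
Total edit operations: 3
Edit distance = 3


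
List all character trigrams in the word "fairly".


Word: "fairly" (length 6)
Number of trigrams = 6 - 3 + 1 = 4
  Position 0: "fai"
  Position 1: "air"
  Position 2: "irl"
  Position 3: "rly"
Trigrams = "fai", "air", "irl", "rly"


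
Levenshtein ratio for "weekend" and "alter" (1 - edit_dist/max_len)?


Word 1: "weekend" (length 7)
Word 2: "alter" (length 5)
One optimal edit sequence:
  1. delete 'w'  (+1)
  2. substitute 'e' -> 'a'  (+1)
  3. substitute 'e' -> 'l'  (+1)
  4. substitute 'k' -> 't'  (+1)
  5. keep 'e'
  6. delete 'n'  (+1)
  7. substitute 'd' -> 'r'  (+1)
Edit distance = 6
Max length = max(7, 5) = 7
Similarity = 1 - 6/7
= 0.1429
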